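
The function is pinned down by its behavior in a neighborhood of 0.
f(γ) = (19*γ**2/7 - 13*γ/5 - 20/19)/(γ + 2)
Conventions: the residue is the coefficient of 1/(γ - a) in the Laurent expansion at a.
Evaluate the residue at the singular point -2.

At the order-1 pole -2 set g(γ) = (γ - (-2))*f(γ) = 19*γ**2/7 - 13*γ/5 - 20/19.
Simple pole: residue = g(a) at a = -2, which is 9978/665.

The residue is 9978/665.


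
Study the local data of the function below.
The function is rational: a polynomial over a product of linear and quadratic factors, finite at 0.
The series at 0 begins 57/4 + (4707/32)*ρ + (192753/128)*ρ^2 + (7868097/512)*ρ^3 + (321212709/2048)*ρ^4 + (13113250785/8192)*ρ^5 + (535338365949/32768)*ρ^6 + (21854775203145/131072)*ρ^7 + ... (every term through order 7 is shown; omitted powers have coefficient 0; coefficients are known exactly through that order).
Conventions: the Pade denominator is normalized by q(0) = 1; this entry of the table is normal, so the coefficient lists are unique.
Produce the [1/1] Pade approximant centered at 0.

Taylor coefficients needed (read off): a_0 = 57/4, a_1 = 4707/32, a_2 = 192753/128.
Write the denominator as Q(ρ) = 1 + q1*ρ. Requiring Q*f - P = O(ρ^3) with deg P <= 1 kills the coefficients of ρ^2..ρ^2 in Q*f:
  ρ^2: a_2 + q1*a_1 = 0, i.e. 192753/128 + (4707/32)*q1 = 0.
Solving this linear system: q1 = -21417/2092.
The numerator is Q*f truncated at degree 1: P0 = a_0 = 57/4; P1 = a_1 + q1*a_0 = 20223/16736.

The Pade approximant has numerator coefficients [57/4, 20223/16736]; denominator coefficients [1, -21417/2092].


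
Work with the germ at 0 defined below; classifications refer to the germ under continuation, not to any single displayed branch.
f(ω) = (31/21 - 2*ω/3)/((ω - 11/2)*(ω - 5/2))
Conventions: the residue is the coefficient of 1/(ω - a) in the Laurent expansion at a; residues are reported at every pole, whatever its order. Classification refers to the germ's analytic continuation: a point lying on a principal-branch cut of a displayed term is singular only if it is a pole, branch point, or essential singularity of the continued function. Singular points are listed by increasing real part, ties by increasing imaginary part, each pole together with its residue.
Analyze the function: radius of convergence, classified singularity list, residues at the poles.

Radius of convergence at 0: 5/2.
At 5/2: a pole of order 1; residue 4/63.
At 11/2: a pole of order 1; residue -46/63.

Denominator factor (ω - 11/2): pole of order 1 at 11/2, modulus 11/2.
Denominator factor (ω - 5/2): pole of order 1 at 5/2, modulus 5/2.
The radius of convergence is the smallest modulus among the singular points: 5/2.
At the order-1 pole 5/2 set g(ω) = (ω - (5/2))*f(ω) = (31/21 - 2*ω/3)/(ω - 11/2).
Simple pole: residue = g(a) at a = 5/2, which is 4/63.
At the order-1 pole 11/2 set g(ω) = (ω - (11/2))*f(ω) = (31/21 - 2*ω/3)/(ω - 5/2).
Simple pole: residue = g(a) at a = 11/2, which is -46/63.
List the singular points by increasing real part (a conjugate pair: the negative imaginary part first).


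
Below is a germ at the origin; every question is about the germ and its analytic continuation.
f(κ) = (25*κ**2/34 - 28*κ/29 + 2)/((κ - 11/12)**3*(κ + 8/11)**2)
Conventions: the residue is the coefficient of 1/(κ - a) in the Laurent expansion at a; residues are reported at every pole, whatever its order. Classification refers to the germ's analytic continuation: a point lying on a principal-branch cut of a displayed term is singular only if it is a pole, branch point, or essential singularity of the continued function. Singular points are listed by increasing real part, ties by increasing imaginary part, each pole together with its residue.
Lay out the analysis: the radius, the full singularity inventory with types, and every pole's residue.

Radius of convergence at 0: 8/11.
At -8/11: a pole of order 2; residue -126748309248/156166477579.
At 11/12: a pole of order 3; residue 126748309248/156166477579.

Denominator factor (κ + 8/11)^2: pole of order 2 at -8/11, modulus 8/11.
Denominator factor (κ - 11/12)^3: pole of order 3 at 11/12, modulus 11/12.
The radius of convergence is the smallest modulus among the singular points: 8/11.
At the order-2 pole -8/11 set g(κ) = (κ - (-8/11))^2*f(κ) = (25*κ**2/34 - 28*κ/29 + 2)/(κ - 11/12)**3.
Order-2 pole: residue = g'(a); g'(-8/11) = -126748309248/156166477579, so the residue is -126748309248/156166477579.
At the order-3 pole 11/12 set g(κ) = (κ - (11/12))^3*f(κ) = (25*κ**2/34 - 28*κ/29 + 2)/(κ + 8/11)**2.
Order-3 pole: residue = g''(a)/2; g''(11/12) = 253496618496/156166477579, so the residue is 126748309248/156166477579.
List the singular points by increasing real part (a conjugate pair: the negative imaginary part first).


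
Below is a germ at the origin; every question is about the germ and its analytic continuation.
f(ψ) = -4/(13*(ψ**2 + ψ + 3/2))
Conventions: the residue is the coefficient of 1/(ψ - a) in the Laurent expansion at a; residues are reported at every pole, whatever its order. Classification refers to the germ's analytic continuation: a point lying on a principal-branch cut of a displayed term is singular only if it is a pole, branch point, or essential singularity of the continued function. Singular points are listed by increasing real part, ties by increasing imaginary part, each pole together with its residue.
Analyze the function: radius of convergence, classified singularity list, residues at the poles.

Radius of convergence at 0: (1/2)*sqrt(6).
At (-1/2) - ((1/2)*sqrt(5))*i: a pole of order 1; residue -((4/65)*sqrt(5))*i.
At (-1/2) + ((1/2)*sqrt(5))*i: a pole of order 1; residue ((4/65)*sqrt(5))*i.

Denominator factor (ψ**2 + ψ + 3/2): discriminant -5, complex-conjugate roots (-1/2) + ((1/2)*sqrt(5))*i and (-1/2) - ((1/2)*sqrt(5))*i; poles of order 1, moduli (1/2)*sqrt(6) and (1/2)*sqrt(6).
The radius of convergence is the smallest modulus among the singular points: (1/2)*sqrt(6).
The factor ψ**2 + ψ + 3/2 splits as (ψ - a)(ψ - a') with a = (-1/2) - ((1/2)*sqrt(5))*i, a' = (-1/2) + ((1/2)*sqrt(5))*i. At the order-1 pole a set g(ψ) = (ψ - a)*f(ψ) = [-4/13] / (ψ - a').
Simple pole: residue = g(a) at a = (-1/2) - ((1/2)*sqrt(5))*i, which is -((4/65)*sqrt(5))*i.
The factor ψ**2 + ψ + 3/2 splits as (ψ - a)(ψ - a') with a = (-1/2) + ((1/2)*sqrt(5))*i, a' = (-1/2) - ((1/2)*sqrt(5))*i. At the order-1 pole a set g(ψ) = (ψ - a)*f(ψ) = [-4/13] / (ψ - a').
Simple pole: residue = g(a) at a = (-1/2) + ((1/2)*sqrt(5))*i, which is ((4/65)*sqrt(5))*i.
List the singular points by increasing real part (a conjugate pair: the negative imaginary part first).


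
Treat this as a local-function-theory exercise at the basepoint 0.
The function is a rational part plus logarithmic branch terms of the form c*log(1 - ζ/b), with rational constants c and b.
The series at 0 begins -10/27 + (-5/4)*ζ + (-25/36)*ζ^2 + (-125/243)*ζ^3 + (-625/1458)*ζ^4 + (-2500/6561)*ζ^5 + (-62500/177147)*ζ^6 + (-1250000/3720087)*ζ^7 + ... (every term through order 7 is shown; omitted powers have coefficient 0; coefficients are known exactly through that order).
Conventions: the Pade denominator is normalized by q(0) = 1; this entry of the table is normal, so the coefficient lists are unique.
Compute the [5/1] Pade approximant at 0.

Taylor coefficients needed (read off): a_0 = -10/27, a_1 = -5/4, a_2 = -25/36, a_3 = -125/243, a_4 = -625/1458, a_5 = -2500/6561, a_6 = -62500/177147.
Write the denominator as Q(ζ) = 1 + q1*ζ. Requiring Q*f - P = O(ζ^7) with deg P <= 5 kills the coefficients of ζ^6..ζ^6 in Q*f:
  ζ^6: a_6 + q1*a_5 = 0, i.e. -62500/177147 + (-2500/6561)*q1 = 0.
Solving this linear system: q1 = -25/27.
The numerator is Q*f truncated at degree 5: P0 = a_0 = -10/27; P1 = a_1 + q1*a_0 = -2645/2916; P2 = a_2 + q1*a_1 = 25/54; P3 = a_3 + q1*a_2 = 125/972; P4 = a_4 + q1*a_3 = 625/13122; P5 = a_5 + q1*a_4 = 625/39366.

The Pade approximant has numerator coefficients [-10/27, -2645/2916, 25/54, 125/972, 625/13122, 625/39366]; denominator coefficients [1, -25/27].


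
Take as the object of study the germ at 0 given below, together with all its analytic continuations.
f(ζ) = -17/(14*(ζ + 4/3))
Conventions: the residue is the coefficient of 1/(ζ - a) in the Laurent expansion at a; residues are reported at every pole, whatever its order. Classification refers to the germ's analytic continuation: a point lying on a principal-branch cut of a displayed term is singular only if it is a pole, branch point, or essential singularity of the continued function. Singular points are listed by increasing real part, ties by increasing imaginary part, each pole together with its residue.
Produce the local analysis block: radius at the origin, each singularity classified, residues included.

Radius of convergence at 0: 4/3.
At -4/3: a pole of order 1; residue -17/14.

Denominator factor (ζ + 4/3): pole of order 1 at -4/3, modulus 4/3.
The radius of convergence is the smallest modulus among the singular points: 4/3.
At the order-1 pole -4/3 set g(ζ) = (ζ - (-4/3))*f(ζ) = -17/14.
Simple pole: residue = g(a) at a = -4/3, which is -17/14.


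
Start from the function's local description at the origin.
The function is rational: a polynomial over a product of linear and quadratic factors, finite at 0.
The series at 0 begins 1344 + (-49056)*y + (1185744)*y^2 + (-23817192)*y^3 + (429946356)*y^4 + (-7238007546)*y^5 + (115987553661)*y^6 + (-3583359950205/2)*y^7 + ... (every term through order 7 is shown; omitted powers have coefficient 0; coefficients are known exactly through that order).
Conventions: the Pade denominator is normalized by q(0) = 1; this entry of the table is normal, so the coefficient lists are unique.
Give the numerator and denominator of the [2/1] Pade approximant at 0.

Taylor coefficients needed (read off): a_0 = 1344, a_1 = -49056, a_2 = 1185744, a_3 = -23817192.
Write the denominator as Q(y) = 1 + q1*y. Requiring Q*f - P = O(y^4) with deg P <= 2 kills the coefficients of y^3..y^3 in Q*f:
  y^3: a_3 + q1*a_2 = 0, i.e. -23817192 + (1185744)*q1 = 0.
Solving this linear system: q1 = 141769/7058.
The numerator is Q*f truncated at degree 2: P0 = a_0 = 1344; P1 = a_1 + q1*a_0 = -77849856/3529; P2 = a_2 + q1*a_1 = 707180544/3529.

The Pade approximant has numerator coefficients [1344, -77849856/3529, 707180544/3529]; denominator coefficients [1, 141769/7058].


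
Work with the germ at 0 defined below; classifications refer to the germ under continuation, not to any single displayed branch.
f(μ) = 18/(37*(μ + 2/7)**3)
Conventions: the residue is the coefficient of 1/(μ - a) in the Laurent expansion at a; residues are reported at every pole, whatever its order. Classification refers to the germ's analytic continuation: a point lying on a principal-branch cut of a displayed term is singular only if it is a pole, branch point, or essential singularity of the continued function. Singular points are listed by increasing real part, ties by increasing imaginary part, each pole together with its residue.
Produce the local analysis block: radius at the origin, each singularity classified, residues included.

Radius of convergence at 0: 2/7.
At -2/7: a pole of order 3; residue 0.

Denominator factor (μ + 2/7)^3: pole of order 3 at -2/7, modulus 2/7.
The radius of convergence is the smallest modulus among the singular points: 2/7.
At the order-3 pole -2/7 set g(μ) = (μ - (-2/7))^3*f(μ) = 18/37.
Order-3 pole: residue = g''(a)/2; g''(-2/7) = 0, so the residue is 0.


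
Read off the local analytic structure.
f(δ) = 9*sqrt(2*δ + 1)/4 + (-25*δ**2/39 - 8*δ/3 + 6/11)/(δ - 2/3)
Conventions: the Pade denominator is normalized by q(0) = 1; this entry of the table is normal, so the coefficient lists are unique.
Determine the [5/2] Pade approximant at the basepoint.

The Pade approximant has numerator coefficients [63/44, 220059331/43987504, 37021381/51985232, -262253559/103970464, 8197095/7997728, -20906847/31990912]; denominator coefficients [1, -13935/999716, -560922/249929].

Taylor coefficients needed (expand at 0): a_0 = 63/44, a_1 = 221/44, a_2 = 4571/1144, a_3 = 5037/572, a_4 = 46287/4576, a_5 = 22023/1144, a_6 = 105111/4576, a_7 = 796689/18304.
Write the denominator as Q(δ) = 1 + q1*δ + q2*δ^2. Requiring Q*f - P = O(δ^8) with deg P <= 5 kills the coefficients of δ^6..δ^7 in Q*f:
  δ^6: a_6 + q1*a_5 + q2*a_4 = 0, i.e. 105111/4576 + (22023/1144)*q1 + (46287/4576)*q2 = 0.
  δ^7: a_7 + q1*a_6 + q2*a_5 = 0, i.e. 796689/18304 + (105111/4576)*q1 + (22023/1144)*q2 = 0.
Solving this linear system: q1 = -13935/999716, q2 = -560922/249929.
The numerator is Q*f truncated at degree 5: P0 = a_0 = 63/44; P1 = a_1 + q1*a_0 = 220059331/43987504; P2 = a_2 + q1*a_1 + q2*a_0 = 37021381/51985232; P3 = a_3 + q1*a_2 + q2*a_1 = -262253559/103970464; P4 = a_4 + q1*a_3 + q2*a_2 = 8197095/7997728; P5 = a_5 + q1*a_4 + q2*a_3 = -20906847/31990912.


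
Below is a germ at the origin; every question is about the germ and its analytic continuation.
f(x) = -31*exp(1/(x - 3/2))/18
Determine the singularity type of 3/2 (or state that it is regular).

The point is an essential singularity.

The exponent 1/(x - (3/2)) has a pole at 3/2, so exp(1/(x - (3/2))) takes every nonzero value near it: an essential singularity (not a pole of any order).


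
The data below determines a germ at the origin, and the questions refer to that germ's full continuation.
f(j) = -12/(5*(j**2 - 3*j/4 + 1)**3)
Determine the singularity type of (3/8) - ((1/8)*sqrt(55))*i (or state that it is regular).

The denominator factor j**2 - 3*j/4 + 1 vanishes at (3/8) - ((1/8)*sqrt(55))*i and appears to the power 3; the numerator there equals -12/5, nonzero, and no other factor vanishes.
Hence a pole whose order is the multiplicity, 3.

The point is a pole of order 3.


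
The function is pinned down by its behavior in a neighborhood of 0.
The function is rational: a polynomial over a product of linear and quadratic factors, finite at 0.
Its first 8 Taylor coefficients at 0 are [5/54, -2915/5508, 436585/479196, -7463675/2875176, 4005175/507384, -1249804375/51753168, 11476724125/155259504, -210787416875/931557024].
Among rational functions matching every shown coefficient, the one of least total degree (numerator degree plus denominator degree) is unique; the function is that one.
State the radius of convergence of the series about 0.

No rational of total degree below 4 reproduces all 8 coefficients; solving the [2/2] Pade equations on them gives f(μ) = (-27*μ**2/29 - 9*μ/34 + 1/9)/(μ**2 + 4*μ + 6/5), whose expansion matches every shown term.
Denominator factor (μ**2 + 4*μ + 6/5): discriminant 56/5, real irrational roots -2 + (1/5)*sqrt(70) and -2 - (1/5)*sqrt(70); poles of order 1, moduli 2 - (1/5)*sqrt(70) and 2 + (1/5)*sqrt(70).
The radius of convergence is the smallest modulus among the singular points: 2 - (1/5)*sqrt(70).

The radius of convergence is 2 - (1/5)*sqrt(70).


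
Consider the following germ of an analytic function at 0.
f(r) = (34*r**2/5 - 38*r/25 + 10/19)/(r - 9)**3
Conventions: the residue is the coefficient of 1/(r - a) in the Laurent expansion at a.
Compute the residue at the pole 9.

The residue is 34/5.

At the order-3 pole 9 set g(r) = (r - (9))^3*f(r) = 34*r**2/5 - 38*r/25 + 10/19.
Order-3 pole: residue = g''(a)/2; g''(9) = 68/5, so the residue is 34/5.


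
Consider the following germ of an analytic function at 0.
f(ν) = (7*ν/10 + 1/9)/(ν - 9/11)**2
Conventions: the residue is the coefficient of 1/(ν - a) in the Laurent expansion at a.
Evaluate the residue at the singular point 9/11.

The residue is 7/10.

At the order-2 pole 9/11 set g(ν) = (ν - (9/11))^2*f(ν) = 7*ν/10 + 1/9.
Order-2 pole: residue = g'(a); g'(9/11) = 7/10, so the residue is 7/10.


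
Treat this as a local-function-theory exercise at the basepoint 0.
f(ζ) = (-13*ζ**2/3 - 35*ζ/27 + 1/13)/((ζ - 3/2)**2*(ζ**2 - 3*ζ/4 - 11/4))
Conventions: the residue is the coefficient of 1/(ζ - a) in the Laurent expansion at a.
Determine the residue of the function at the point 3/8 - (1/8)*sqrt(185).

The residue is -554534/59319 + (2571782/3658005)*sqrt(185).

The factor ζ**2 - 3*ζ/4 - 11/4 splits as (ζ - a)(ζ - a') with a = 3/8 - (1/8)*sqrt(185), a' = 3/8 + (1/8)*sqrt(185). At the order-1 pole a set g(ζ) = (ζ - a)*f(ζ) = [(-13*ζ**2/3 - 35*ζ/27 + 1/13)/(ζ - 3/2)**2] / (ζ - a').
Simple pole: residue = g(a) at a = 3/8 - (1/8)*sqrt(185), which is -554534/59319 + (2571782/3658005)*sqrt(185).


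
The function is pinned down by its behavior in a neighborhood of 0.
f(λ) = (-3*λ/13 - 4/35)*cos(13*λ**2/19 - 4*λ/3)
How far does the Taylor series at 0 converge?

The radius of convergence is infinite.

The factor cos(13*λ**2/19 - 4*λ/3) is entire and contributes no finite singular point.
The polynomial part has no poles.
No finite singular points: the Taylor series at 0 converges everywhere.


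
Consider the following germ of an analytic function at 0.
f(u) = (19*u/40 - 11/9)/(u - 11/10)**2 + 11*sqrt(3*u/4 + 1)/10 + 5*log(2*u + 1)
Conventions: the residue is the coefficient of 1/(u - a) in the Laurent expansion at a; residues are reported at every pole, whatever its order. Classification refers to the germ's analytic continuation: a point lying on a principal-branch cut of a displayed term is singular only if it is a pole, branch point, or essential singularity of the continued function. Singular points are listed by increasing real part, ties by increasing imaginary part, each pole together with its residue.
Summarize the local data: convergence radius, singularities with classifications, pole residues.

Radius of convergence at 0: 1/2.
At -4/3: an algebraic (square-root) branch point.
At -1/2: a logarithmic branch point.
At 11/10: a pole of order 2; residue 19/40.

Denominator factor (u - 11/10)^2: pole of order 2 at 11/10, modulus 11/10.
Branch term (11/10)*sqrt(1 - u/(-4/3)): its argument vanishes at u = -4/3, a square-root branch point, modulus 4/3.
Branch term (5)*log(1 - u/(-1/2)): its argument vanishes at u = -1/2, a logarithmic branch point, modulus 1/2.
The radius of convergence is the smallest modulus among the singular points: 1/2.
The branch terms are analytic at 11/10 and contribute nothing to the residue; only the rational part matters.
At the order-2 pole 11/10 set g(u) = (u - (11/10))^2*(rational part) = 19*u/40 - 11/9.
Order-2 pole: residue = g'(a); g'(11/10) = 19/40, so the residue is 19/40.
List the singular points by increasing real part (a conjugate pair: the negative imaginary part first).


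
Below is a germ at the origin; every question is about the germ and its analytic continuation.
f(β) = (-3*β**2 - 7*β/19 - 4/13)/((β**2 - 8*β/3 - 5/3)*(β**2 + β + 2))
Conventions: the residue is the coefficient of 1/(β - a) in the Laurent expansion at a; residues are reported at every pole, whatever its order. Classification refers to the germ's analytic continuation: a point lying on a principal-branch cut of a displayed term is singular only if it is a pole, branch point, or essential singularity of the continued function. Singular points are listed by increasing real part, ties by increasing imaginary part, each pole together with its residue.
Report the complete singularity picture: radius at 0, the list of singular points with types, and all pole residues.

Radius of convergence at 0: -4/3 + (1/3)*sqrt(31).
At 4/3 - (1/3)*sqrt(31): a pole of order 1; residue -567/2717 + (10665/168454)*sqrt(31).
At (-1/2) - ((1/2)*sqrt(7))*i: a pole of order 1; residue (567/2717) - ((2517/19019)*sqrt(7))*i.
At (-1/2) + ((1/2)*sqrt(7))*i: a pole of order 1; residue (567/2717) + ((2517/19019)*sqrt(7))*i.
At 4/3 + (1/3)*sqrt(31): a pole of order 1; residue -567/2717 - (10665/168454)*sqrt(31).

Denominator factor (β**2 + β + 2): discriminant -7, complex-conjugate roots (-1/2) + ((1/2)*sqrt(7))*i and (-1/2) - ((1/2)*sqrt(7))*i; poles of order 1, moduli sqrt(2) and sqrt(2).
Denominator factor (β**2 - 8*β/3 - 5/3): discriminant 124/9, real irrational roots 4/3 + (1/3)*sqrt(31) and 4/3 - (1/3)*sqrt(31); poles of order 1, moduli 4/3 + (1/3)*sqrt(31) and -4/3 + (1/3)*sqrt(31).
The radius of convergence is the smallest modulus among the singular points: -4/3 + (1/3)*sqrt(31).
The factor β**2 - 8*β/3 - 5/3 splits as (β - a)(β - a') with a = 4/3 - (1/3)*sqrt(31), a' = 4/3 + (1/3)*sqrt(31). At the order-1 pole a set g(β) = (β - a)*f(β) = [(-3*β**2 - 7*β/19 - 4/13)/(β**2 + β + 2)] / (β - a').
Simple pole: residue = g(a) at a = 4/3 - (1/3)*sqrt(31), which is -567/2717 + (10665/168454)*sqrt(31).
The factor β**2 + β + 2 splits as (β - a)(β - a') with a = (-1/2) - ((1/2)*sqrt(7))*i, a' = (-1/2) + ((1/2)*sqrt(7))*i. At the order-1 pole a set g(β) = (β - a)*f(β) = [(-3*β**2 - 7*β/19 - 4/13)/(β**2 - 8*β/3 - 5/3)] / (β - a').
Simple pole: residue = g(a) at a = (-1/2) - ((1/2)*sqrt(7))*i, which is (567/2717) - ((2517/19019)*sqrt(7))*i.
The factor β**2 + β + 2 splits as (β - a)(β - a') with a = (-1/2) + ((1/2)*sqrt(7))*i, a' = (-1/2) - ((1/2)*sqrt(7))*i. At the order-1 pole a set g(β) = (β - a)*f(β) = [(-3*β**2 - 7*β/19 - 4/13)/(β**2 - 8*β/3 - 5/3)] / (β - a').
Simple pole: residue = g(a) at a = (-1/2) + ((1/2)*sqrt(7))*i, which is (567/2717) + ((2517/19019)*sqrt(7))*i.
The factor β**2 - 8*β/3 - 5/3 splits as (β - a)(β - a') with a = 4/3 + (1/3)*sqrt(31), a' = 4/3 - (1/3)*sqrt(31). At the order-1 pole a set g(β) = (β - a)*f(β) = [(-3*β**2 - 7*β/19 - 4/13)/(β**2 + β + 2)] / (β - a').
Simple pole: residue = g(a) at a = 4/3 + (1/3)*sqrt(31), which is -567/2717 - (10665/168454)*sqrt(31).
List the singular points by increasing real part (a conjugate pair: the negative imaginary part first).


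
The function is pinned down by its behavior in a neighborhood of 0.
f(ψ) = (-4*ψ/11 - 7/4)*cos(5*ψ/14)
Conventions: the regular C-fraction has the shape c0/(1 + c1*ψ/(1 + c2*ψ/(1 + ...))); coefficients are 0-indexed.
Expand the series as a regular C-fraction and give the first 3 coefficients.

The regular C-fraction coefficients are [-7/4, -16/77, 5073/9856].

Taylor coefficients (expand at 0): a_0 = -7/4, a_1 = -4/11, a_2 = 25/224.
c0 = a_0 = -7/4. Peel one level at a time: if S = 1 + c*ψ/S' with S'(0) = 1, then c is the ψ-coefficient of S and S' = c*ψ/(S - 1).
S_1 = c0/f = 1 + (-16/77)*ψ + (5073/47432)*ψ^2 + ...; c1 = -16/77.
S_2 = c1*ψ/(S_1 - 1) = 1 + (5073/9856)*ψ + ...; c2 = 5073/9856.


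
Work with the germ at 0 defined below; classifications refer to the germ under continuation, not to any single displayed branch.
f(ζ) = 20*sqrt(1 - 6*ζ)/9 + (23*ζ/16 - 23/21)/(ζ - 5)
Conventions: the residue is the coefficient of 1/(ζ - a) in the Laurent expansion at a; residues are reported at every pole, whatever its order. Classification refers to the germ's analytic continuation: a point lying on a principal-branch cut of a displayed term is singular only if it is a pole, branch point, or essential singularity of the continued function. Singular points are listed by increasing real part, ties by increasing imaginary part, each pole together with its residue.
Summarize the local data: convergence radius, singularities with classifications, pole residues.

Radius of convergence at 0: 1/6.
At 1/6: an algebraic (square-root) branch point.
At 5: a pole of order 1; residue 2047/336.

Denominator factor (ζ - 5): pole of order 1 at 5, modulus 5.
Branch term (20/9)*sqrt(1 - ζ/(1/6)): its argument vanishes at ζ = 1/6, a square-root branch point, modulus 1/6.
The radius of convergence is the smallest modulus among the singular points: 1/6.
The branch term is analytic at 5 and contributes nothing to the residue; only the rational part matters.
At the order-1 pole 5 set g(ζ) = (ζ - (5))*(rational part) = 23*ζ/16 - 23/21.
Simple pole: residue = g(a) at a = 5, which is 2047/336.
List the singular points by increasing real part (a conjugate pair: the negative imaginary part first).


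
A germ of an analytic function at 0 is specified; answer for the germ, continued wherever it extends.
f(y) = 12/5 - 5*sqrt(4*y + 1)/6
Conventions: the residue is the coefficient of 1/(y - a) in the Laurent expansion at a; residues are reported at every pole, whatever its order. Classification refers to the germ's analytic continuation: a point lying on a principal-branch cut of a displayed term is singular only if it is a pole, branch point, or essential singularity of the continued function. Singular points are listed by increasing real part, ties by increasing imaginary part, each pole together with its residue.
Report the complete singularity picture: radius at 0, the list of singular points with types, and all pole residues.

Branch term (-5/6)*sqrt(1 - y/(-1/4)): its argument vanishes at y = -1/4, a square-root branch point, modulus 1/4.
The radius of convergence is the smallest modulus among the singular points: 1/4.

Radius of convergence at 0: 1/4.
At -1/4: an algebraic (square-root) branch point.


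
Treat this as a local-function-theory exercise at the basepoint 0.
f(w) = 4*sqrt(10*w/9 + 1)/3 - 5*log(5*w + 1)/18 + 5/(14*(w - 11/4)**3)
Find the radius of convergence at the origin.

The radius of convergence is 1/5.

Denominator factor (w - 11/4)^3: pole of order 3 at 11/4, modulus 11/4.
Branch term (-5/18)*log(1 - w/(-1/5)): its argument vanishes at w = -1/5, a logarithmic branch point, modulus 1/5.
Branch term (4/3)*sqrt(1 - w/(-9/10)): its argument vanishes at w = -9/10, a square-root branch point, modulus 9/10.
The radius of convergence is the smallest modulus among the singular points: 1/5.


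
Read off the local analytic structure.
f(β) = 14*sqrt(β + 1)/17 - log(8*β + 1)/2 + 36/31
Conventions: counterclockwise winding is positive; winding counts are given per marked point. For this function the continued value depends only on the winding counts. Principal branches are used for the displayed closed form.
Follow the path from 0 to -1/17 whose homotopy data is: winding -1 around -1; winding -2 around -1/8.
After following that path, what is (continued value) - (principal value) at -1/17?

Continued minus principal equals (-(112/289)*sqrt(17)) + ((2)*pi)*i.

The rational part is single-valued and drops out of the difference; each branch term changes only by its own monodromy.
(14/17)*sqrt(1 - β/(-1)): winding -1 is odd, the square root flips sign, contributing -2*(14/17)*sqrt(1 - (-1/17)/(-1)) = -2*(14/17)*sqrt(16/17) = -(112/289)*sqrt(17).
(-1/2)*log(1 - β/(-1/8)): each positive loop around -1/8 adds 2*pi*i to the log, so winding -2 contributes (-1/2)*(-2)*2*pi*i = (2)*pi*i.
Summing the contributions at β = -1/17 gives (-(112/289)*sqrt(17)) + ((2)*pi)*i.


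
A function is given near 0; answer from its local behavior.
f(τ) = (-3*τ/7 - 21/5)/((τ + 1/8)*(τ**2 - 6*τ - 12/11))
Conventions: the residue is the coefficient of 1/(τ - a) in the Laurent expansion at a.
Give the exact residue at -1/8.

At the order-1 pole -1/8 set g(τ) = (τ - (-1/8))*f(τ) = (-3*τ/7 - 21/5)/(τ**2 - 6*τ - 12/11).
Simple pole: residue = g(a) at a = -1/8, which is 102168/8015.

The residue is 102168/8015.


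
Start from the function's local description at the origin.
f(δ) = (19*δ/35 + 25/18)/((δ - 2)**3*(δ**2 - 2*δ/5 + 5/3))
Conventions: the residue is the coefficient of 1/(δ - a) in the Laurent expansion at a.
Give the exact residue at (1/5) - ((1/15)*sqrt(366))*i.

The residue is (-496925/10892476) + ((2732775/1328882072)*sqrt(366))*i.

The factor δ**2 - 2*δ/5 + 5/3 splits as (δ - a)(δ - a') with a = (1/5) - ((1/15)*sqrt(366))*i, a' = (1/5) + ((1/15)*sqrt(366))*i. At the order-1 pole a set g(δ) = (δ - a)*f(δ) = [(19*δ/35 + 25/18)/(δ - 2)**3] / (δ - a').
Simple pole: residue = g(a) at a = (1/5) - ((1/15)*sqrt(366))*i, which is (-496925/10892476) + ((2732775/1328882072)*sqrt(366))*i.


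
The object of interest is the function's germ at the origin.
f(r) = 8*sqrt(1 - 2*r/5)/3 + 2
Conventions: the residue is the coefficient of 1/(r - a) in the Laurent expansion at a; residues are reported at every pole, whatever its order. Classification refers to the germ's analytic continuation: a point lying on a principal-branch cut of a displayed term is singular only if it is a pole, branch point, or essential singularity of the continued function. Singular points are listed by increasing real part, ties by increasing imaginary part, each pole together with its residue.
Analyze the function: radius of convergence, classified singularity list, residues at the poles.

Branch term (8/3)*sqrt(1 - r/(5/2)): its argument vanishes at r = 5/2, a square-root branch point, modulus 5/2.
The radius of convergence is the smallest modulus among the singular points: 5/2.

Radius of convergence at 0: 5/2.
At 5/2: an algebraic (square-root) branch point.


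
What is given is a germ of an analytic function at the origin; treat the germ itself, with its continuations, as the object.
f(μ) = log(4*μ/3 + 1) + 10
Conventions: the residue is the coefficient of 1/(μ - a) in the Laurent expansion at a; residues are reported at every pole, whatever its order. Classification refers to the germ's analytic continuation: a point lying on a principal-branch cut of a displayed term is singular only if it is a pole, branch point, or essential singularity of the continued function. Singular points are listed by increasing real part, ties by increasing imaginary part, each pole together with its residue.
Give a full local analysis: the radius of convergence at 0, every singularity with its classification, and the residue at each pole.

Radius of convergence at 0: 3/4.
At -3/4: a logarithmic branch point.

Branch term (1)*log(1 - μ/(-3/4)): its argument vanishes at μ = -3/4, a logarithmic branch point, modulus 3/4.
The radius of convergence is the smallest modulus among the singular points: 3/4.


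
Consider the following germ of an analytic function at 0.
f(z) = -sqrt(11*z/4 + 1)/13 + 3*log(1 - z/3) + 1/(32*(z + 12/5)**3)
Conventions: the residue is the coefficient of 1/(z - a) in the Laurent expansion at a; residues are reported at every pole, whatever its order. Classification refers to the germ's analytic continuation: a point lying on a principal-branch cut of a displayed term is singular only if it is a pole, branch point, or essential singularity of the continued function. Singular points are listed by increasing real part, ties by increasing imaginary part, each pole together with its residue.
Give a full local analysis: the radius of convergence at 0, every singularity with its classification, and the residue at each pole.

Radius of convergence at 0: 4/11.
At -12/5: a pole of order 3; residue 0.
At -4/11: an algebraic (square-root) branch point.
At 3: a logarithmic branch point.

Denominator factor (z + 12/5)^3: pole of order 3 at -12/5, modulus 12/5.
Branch term (-1/13)*sqrt(1 - z/(-4/11)): its argument vanishes at z = -4/11, a square-root branch point, modulus 4/11.
Branch term (3)*log(1 - z/(3)): its argument vanishes at z = 3, a logarithmic branch point, modulus 3.
The radius of convergence is the smallest modulus among the singular points: 4/11.
The branch terms are analytic at -12/5 and contribute nothing to the residue; only the rational part matters.
At the order-3 pole -12/5 set g(z) = (z - (-12/5))^3*(rational part) = 1/32.
Order-3 pole: residue = g''(a)/2; g''(-12/5) = 0, so the residue is 0.
List the singular points by increasing real part (a conjugate pair: the negative imaginary part first).


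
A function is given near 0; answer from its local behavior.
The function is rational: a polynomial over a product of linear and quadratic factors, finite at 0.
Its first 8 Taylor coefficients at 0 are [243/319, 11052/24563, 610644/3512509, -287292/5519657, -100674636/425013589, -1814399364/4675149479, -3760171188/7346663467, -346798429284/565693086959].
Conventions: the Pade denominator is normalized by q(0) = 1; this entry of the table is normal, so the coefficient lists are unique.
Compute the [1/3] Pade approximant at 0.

Taylor coefficients needed (read off): a_0 = 243/319, a_1 = 11052/24563, a_2 = 610644/3512509, a_3 = -287292/5519657, a_4 = -100674636/425013589.
Write the denominator as Q(η) = 1 + q1*η + q2*η^2 + q3*η^3. Requiring Q*f - P = O(η^5) with deg P <= 1 kills the coefficients of η^2..η^4 in Q*f:
  η^2: a_2 + q1*a_1 + q2*a_0 = 0, i.e. 610644/3512509 + (11052/24563)*q1 + (243/319)*q2 = 0.
  η^3: a_3 + q1*a_2 + q2*a_1 + q3*a_0 = 0, i.e. -287292/5519657 + (610644/3512509)*q1 + (11052/24563)*q2 + (243/319)*q3 = 0.
  η^4: a_4 + q1*a_3 + q2*a_2 + q3*a_1 = 0, i.e. -100674636/425013589 + (-287292/5519657)*q1 + (610644/3512509)*q2 + (11052/24563)*q3 = 0.
Solving this linear system: q1 = -867828889/470779881, q2 = 1215472640/1412339643, q3 = -1063538560/55081246077.
The numerator is Q*f truncated at degree 1: P0 = a_0 = 243/319; P1 = a_1 + q1*a_0 = -30399138009/31856105281.

The Pade approximant has numerator coefficients [243/319, -30399138009/31856105281]; denominator coefficients [1, -867828889/470779881, 1215472640/1412339643, -1063538560/55081246077].


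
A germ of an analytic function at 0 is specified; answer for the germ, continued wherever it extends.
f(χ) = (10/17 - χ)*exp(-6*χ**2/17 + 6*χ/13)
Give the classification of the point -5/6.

The point is a regular point.

There is no denominator, hence no pole anywhere.
The factor exp(-6*χ**2/17 + 6*χ/13) is entire.
So the germ continues analytically to -5/6.


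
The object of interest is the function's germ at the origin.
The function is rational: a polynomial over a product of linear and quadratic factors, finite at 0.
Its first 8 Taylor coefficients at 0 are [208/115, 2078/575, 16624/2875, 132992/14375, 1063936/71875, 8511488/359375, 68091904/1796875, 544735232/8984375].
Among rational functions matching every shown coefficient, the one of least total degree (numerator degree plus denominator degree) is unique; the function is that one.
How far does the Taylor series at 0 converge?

The radius of convergence is 5/8.

No rational of total degree below 2 reproduces all 8 coefficients; solving the [1/1] Pade equations on them gives f(x) = (-9*x/20 - 26/23)/(x - 5/8), whose expansion matches every shown term.
Denominator factor (x - 5/8): pole of order 1 at 5/8, modulus 5/8.
The radius of convergence is the smallest modulus among the singular points: 5/8.


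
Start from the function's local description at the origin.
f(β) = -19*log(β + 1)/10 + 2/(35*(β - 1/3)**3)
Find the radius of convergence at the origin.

Denominator factor (β - 1/3)^3: pole of order 3 at 1/3, modulus 1/3.
Branch term (-19/10)*log(1 - β/(-1)): its argument vanishes at β = -1, a logarithmic branch point, modulus 1.
The radius of convergence is the smallest modulus among the singular points: 1/3.

The radius of convergence is 1/3.


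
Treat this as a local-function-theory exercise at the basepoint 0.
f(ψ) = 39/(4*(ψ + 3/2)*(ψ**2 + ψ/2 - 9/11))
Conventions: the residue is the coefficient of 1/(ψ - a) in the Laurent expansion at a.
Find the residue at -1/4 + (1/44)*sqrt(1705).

The residue is -143/20 + (143/620)*sqrt(1705).

The factor ψ**2 + ψ/2 - 9/11 splits as (ψ - a)(ψ - a') with a = -1/4 + (1/44)*sqrt(1705), a' = -1/4 - (1/44)*sqrt(1705). At the order-1 pole a set g(ψ) = (ψ - a)*f(ψ) = [39/(4*(ψ + 3/2))] / (ψ - a').
Simple pole: residue = g(a) at a = -1/4 + (1/44)*sqrt(1705), which is -143/20 + (143/620)*sqrt(1705).


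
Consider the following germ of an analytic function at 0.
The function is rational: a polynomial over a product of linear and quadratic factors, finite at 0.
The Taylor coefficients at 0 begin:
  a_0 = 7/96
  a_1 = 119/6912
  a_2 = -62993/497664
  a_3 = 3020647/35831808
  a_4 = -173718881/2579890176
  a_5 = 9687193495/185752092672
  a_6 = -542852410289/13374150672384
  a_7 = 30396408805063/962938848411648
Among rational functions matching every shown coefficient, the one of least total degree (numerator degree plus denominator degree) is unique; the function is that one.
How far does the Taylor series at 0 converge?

No rational of total degree below 4 reproduces all 8 coefficients; solving the [2/2] Pade equations on them gives f(κ) = (34*κ**2/27 - 2*κ/3 - 3/4)/((κ - 8)*(κ + 9/7)), whose expansion matches every shown term.
Denominator factor (κ - 8): pole of order 1 at 8, modulus 8.
Denominator factor (κ + 9/7): pole of order 1 at -9/7, modulus 9/7.
The radius of convergence is the smallest modulus among the singular points: 9/7.

The radius of convergence is 9/7.


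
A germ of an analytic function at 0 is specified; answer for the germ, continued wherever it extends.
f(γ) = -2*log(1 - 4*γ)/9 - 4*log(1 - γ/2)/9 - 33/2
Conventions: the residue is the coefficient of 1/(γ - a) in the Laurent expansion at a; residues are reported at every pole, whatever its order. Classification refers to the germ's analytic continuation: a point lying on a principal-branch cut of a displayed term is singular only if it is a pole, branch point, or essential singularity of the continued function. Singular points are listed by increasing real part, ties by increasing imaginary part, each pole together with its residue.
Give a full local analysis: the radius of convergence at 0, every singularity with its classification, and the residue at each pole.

Branch term (-2/9)*log(1 - γ/(1/4)): its argument vanishes at γ = 1/4, a logarithmic branch point, modulus 1/4.
Branch term (-4/9)*log(1 - γ/(2)): its argument vanishes at γ = 2, a logarithmic branch point, modulus 2.
The radius of convergence is the smallest modulus among the singular points: 1/4.
List the singular points by increasing real part (a conjugate pair: the negative imaginary part first).

Radius of convergence at 0: 1/4.
At 1/4: a logarithmic branch point.
At 2: a logarithmic branch point.


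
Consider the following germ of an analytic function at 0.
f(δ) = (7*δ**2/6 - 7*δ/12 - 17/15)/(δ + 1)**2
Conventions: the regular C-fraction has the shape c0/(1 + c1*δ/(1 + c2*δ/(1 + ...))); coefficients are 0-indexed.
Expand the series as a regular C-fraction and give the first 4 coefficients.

The regular C-fraction coefficients are [-17/15, 101/68, -5849/6868, 93092/590749].

Taylor coefficients (expand at 0): a_0 = -17/15, a_1 = 101/60, a_2 = -16/15, a_3 = 9/20.
c0 = a_0 = -17/15. Peel one level at a time: if S = 1 + c*δ/S' with S'(0) = 1, then c is the δ-coefficient of S and S' = c*δ/(S - 1).
S_1 = c0/f = 1 + (101/68)*δ + (5849/4624)*δ^2 + ...; c1 = 101/68.
S_2 = c1*δ/(S_1 - 1) = 1 + (-5849/6868)*δ + (1369/10201)*δ^2 + ...; c2 = -5849/6868.
S_3 = c2*δ/(S_2 - 1) = 1 + (93092/590749)*δ + ...; c3 = 93092/590749.


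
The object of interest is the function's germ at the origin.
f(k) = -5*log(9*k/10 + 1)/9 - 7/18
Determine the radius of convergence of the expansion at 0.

The radius of convergence is 10/9.

Branch term (-5/9)*log(1 - k/(-10/9)): its argument vanishes at k = -10/9, a logarithmic branch point, modulus 10/9.
The radius of convergence is the smallest modulus among the singular points: 10/9.


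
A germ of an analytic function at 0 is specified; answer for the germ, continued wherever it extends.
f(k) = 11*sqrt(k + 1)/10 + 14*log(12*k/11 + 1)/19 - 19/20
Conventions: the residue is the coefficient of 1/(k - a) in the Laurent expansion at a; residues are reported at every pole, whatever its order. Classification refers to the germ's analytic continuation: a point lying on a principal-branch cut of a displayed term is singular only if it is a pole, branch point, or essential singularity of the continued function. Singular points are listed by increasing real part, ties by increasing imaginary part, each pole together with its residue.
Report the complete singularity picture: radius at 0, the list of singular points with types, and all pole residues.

Branch term (11/10)*sqrt(1 - k/(-1)): its argument vanishes at k = -1, a square-root branch point, modulus 1.
Branch term (14/19)*log(1 - k/(-11/12)): its argument vanishes at k = -11/12, a logarithmic branch point, modulus 11/12.
The radius of convergence is the smallest modulus among the singular points: 11/12.
List the singular points by increasing real part (a conjugate pair: the negative imaginary part first).

Radius of convergence at 0: 11/12.
At -1: an algebraic (square-root) branch point.
At -11/12: a logarithmic branch point.
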